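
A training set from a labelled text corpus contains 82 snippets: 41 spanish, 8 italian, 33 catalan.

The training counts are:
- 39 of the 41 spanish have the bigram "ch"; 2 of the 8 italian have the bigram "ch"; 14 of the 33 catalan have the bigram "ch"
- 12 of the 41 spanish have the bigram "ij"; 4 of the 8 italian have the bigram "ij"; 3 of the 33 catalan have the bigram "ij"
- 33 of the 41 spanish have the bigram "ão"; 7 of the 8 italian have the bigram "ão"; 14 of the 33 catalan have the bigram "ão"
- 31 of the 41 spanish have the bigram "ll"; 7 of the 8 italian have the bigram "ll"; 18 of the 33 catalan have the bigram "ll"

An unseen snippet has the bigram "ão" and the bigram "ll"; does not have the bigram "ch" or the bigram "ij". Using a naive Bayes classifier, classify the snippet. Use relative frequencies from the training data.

catalan

spanish: (41/82) × (2/41) × (29/41) × (33/41) × (31/41) ≈ 0.0104988
italian: (8/82) × (6/8) × (4/8) × (7/8) × (7/8) ≈ 0.0280107
catalan: (33/82) × (19/33) × (30/33) × (14/33) × (18/33) ≈ 0.0487438
Highest score → catalan.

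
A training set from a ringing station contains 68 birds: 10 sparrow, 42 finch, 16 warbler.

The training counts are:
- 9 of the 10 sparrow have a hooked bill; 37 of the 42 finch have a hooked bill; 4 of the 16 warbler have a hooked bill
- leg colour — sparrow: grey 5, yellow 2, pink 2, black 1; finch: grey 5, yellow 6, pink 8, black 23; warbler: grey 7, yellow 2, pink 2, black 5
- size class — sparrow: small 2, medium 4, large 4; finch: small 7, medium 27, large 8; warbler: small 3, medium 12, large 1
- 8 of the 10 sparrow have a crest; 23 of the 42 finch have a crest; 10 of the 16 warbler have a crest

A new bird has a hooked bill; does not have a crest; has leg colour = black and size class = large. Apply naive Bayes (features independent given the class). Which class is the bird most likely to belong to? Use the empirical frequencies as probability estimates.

sparrow: (10/68) × (9/10) × (1/10) × (4/10) × (2/10) ≈ 0.00105882
finch: (42/68) × (37/42) × (23/42) × (8/42) × (19/42) ≈ 0.0256753
warbler: (16/68) × (4/16) × (5/16) × (1/16) × (6/16) ≈ 0.000430836
Highest score → finch.

finch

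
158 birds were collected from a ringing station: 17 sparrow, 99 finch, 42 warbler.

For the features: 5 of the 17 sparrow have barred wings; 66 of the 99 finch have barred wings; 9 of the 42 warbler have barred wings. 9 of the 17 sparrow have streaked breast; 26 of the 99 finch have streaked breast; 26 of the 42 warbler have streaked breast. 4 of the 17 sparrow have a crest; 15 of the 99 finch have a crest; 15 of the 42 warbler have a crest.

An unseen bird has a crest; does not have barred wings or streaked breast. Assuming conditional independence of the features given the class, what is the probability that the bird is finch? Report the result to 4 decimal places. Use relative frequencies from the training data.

sparrow: (17/158) × (12/17) × (8/17) × (4/17) ≈ 0.00840962
finch: (99/158) × (33/99) × (73/99) × (15/99) ≈ 0.0233346
warbler: (42/158) × (33/42) × (16/42) × (15/42) ≈ 0.0284164
P(finch | x) = 0.0233346 / 0.06016062 ≈ 0.3879

0.3879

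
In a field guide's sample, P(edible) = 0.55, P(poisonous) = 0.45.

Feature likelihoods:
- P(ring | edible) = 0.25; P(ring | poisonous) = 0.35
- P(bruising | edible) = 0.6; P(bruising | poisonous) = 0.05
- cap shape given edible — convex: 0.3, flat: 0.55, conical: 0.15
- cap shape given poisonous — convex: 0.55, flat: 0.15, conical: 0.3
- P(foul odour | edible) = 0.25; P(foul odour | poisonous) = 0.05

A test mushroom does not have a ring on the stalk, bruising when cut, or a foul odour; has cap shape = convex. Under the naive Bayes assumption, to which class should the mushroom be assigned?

edible: 0.55 × (1−0.25) × (1−0.6) × 0.3 × (1−0.25) = 0.037125
poisonous: 0.45 × (1−0.35) × (1−0.05) × 0.55 × (1−0.05) = 0.1451896875
Highest score → poisonous.

poisonous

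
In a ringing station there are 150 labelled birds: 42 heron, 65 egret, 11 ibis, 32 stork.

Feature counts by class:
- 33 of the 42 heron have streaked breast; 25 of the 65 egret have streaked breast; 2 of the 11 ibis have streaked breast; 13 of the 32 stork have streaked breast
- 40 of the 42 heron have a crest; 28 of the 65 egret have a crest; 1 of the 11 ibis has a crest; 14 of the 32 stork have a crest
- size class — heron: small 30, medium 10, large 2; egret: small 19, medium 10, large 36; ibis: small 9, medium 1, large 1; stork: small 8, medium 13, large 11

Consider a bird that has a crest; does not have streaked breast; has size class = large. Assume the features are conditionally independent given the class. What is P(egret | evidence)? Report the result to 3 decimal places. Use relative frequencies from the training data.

0.741

heron: (42/150) × (9/42) × (40/42) × (2/42) ≈ 0.00272109
egret: (65/150) × (40/65) × (28/65) × (36/65) ≈ 0.0636213
ibis: (11/150) × (9/11) × (1/11) × (1/11) ≈ 0.000495868
stork: (32/150) × (19/32) × (14/32) × (11/32) ≈ 0.0190495
P(egret | x) = 0.0636213 / 0.085887758 ≈ 0.741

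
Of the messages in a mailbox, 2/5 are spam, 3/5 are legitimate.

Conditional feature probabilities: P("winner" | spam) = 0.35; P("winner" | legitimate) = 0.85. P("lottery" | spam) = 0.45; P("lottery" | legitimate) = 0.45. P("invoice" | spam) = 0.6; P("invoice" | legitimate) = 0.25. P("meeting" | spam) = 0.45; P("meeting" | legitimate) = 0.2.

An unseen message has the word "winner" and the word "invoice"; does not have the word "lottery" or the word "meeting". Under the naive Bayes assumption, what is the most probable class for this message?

legitimate

spam: 0.4 × 0.35 × (1−0.45) × 0.6 × (1−0.45) = 0.02541
legitimate: 0.6 × 0.85 × (1−0.45) × 0.25 × (1−0.2) = 0.0561
Highest score → legitimate.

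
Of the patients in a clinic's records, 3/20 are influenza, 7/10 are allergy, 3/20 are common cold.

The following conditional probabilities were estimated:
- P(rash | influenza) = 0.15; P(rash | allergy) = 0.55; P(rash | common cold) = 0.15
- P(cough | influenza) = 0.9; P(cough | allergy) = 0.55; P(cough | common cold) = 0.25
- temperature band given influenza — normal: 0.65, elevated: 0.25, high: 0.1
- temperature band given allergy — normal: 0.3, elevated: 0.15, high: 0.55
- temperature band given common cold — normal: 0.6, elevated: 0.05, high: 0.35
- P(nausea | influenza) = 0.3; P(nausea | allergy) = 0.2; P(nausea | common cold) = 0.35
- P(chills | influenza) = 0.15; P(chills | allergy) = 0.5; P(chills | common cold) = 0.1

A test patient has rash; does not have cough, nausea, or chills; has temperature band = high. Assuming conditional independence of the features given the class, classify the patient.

influenza: 0.15 × 0.15 × (1−0.9) × 0.1 × (1−0.3) × (1−0.15) = 0.000133875
allergy: 0.7 × 0.55 × (1−0.55) × 0.55 × (1−0.2) × (1−0.5) = 0.038115
common cold: 0.15 × 0.15 × (1−0.25) × 0.35 × (1−0.35) × (1−0.1) = 0.00345515625
Highest score → allergy.

allergy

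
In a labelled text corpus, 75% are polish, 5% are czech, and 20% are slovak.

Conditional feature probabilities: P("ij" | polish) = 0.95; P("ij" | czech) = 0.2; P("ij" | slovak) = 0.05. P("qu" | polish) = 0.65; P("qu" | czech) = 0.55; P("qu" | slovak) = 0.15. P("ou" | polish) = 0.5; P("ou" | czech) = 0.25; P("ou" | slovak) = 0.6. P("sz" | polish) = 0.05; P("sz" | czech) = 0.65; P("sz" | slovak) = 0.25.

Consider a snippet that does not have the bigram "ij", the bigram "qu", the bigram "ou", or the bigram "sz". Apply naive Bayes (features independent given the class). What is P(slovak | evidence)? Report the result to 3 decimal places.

0.816

polish: 0.75 × (1−0.95) × (1−0.65) × (1−0.5) × (1−0.05) = 0.006234375
czech: 0.05 × (1−0.2) × (1−0.55) × (1−0.25) × (1−0.65) = 0.004725
slovak: 0.2 × (1−0.05) × (1−0.15) × (1−0.6) × (1−0.25) = 0.04845
P(slovak | x) = 0.04845 / 0.059409375 ≈ 0.816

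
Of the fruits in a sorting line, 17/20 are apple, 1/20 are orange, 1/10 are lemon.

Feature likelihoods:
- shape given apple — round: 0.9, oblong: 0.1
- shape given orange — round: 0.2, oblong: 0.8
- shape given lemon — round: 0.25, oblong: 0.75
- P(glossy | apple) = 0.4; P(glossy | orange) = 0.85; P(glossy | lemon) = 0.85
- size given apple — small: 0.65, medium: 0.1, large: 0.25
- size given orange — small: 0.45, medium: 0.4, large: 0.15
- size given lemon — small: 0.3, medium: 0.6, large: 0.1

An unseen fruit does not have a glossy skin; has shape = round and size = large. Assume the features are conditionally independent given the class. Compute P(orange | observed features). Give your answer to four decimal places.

0.0020

apple: 0.85 × 0.9 × (1−0.4) × 0.25 = 0.11475
orange: 0.05 × 0.2 × (1−0.85) × 0.15 = 0.000225
lemon: 0.1 × 0.25 × (1−0.85) × 0.1 = 0.000375
P(orange | x) = 0.000225 / 0.11535 ≈ 0.0020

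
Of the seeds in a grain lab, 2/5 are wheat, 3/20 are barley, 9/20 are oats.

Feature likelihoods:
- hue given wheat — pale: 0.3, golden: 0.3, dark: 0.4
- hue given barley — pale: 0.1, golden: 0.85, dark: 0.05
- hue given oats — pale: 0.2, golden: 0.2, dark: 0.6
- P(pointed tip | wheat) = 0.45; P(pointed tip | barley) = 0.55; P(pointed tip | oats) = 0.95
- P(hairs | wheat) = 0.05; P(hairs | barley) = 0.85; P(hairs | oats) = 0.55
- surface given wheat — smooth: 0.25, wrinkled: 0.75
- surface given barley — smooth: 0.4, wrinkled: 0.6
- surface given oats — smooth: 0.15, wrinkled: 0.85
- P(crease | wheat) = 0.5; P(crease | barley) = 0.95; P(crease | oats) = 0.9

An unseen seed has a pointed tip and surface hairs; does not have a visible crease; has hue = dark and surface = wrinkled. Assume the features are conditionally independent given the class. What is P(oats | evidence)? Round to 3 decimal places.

wheat: 0.4 × 0.4 × 0.45 × 0.05 × 0.75 × (1−0.5) = 0.00135
barley: 0.15 × 0.05 × 0.55 × 0.85 × 0.6 × (1−0.95) = 0.0001051875
oats: 0.45 × 0.6 × 0.95 × 0.55 × 0.85 × (1−0.9) = 0.011991375
P(oats | x) = 0.011991375 / 0.0134465625 ≈ 0.892

0.892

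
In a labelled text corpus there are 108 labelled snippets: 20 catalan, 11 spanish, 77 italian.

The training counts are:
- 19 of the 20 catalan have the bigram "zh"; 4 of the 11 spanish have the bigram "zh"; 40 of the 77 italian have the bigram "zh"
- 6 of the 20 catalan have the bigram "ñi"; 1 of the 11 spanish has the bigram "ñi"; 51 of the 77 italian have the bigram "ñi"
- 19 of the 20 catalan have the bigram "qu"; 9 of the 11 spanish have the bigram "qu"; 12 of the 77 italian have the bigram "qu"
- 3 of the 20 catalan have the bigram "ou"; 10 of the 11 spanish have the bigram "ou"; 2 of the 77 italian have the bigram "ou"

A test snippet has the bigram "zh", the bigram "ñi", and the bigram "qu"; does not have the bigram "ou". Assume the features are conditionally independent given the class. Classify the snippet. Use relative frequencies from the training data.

catalan: (20/108) × (19/20) × (6/20) × (19/20) × (17/20) ≈ 0.0426181
spanish: (11/108) × (4/11) × (1/11) × (9/11) × (1/11) ≈ 0.000250438
italian: (77/108) × (40/77) × (51/77) × (12/77) × (75/77) ≈ 0.0372372
Highest score → catalan.

catalan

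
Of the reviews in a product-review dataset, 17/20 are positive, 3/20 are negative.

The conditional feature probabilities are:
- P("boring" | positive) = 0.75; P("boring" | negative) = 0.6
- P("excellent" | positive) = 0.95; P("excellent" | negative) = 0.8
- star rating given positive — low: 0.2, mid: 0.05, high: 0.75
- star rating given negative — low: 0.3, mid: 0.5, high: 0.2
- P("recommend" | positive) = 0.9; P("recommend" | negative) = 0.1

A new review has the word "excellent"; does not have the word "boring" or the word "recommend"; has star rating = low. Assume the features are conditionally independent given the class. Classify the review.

negative

positive: 0.85 × (1−0.75) × 0.95 × 0.2 × (1−0.9) = 0.0040375
negative: 0.15 × (1−0.6) × 0.8 × 0.3 × (1−0.1) = 0.01296
Highest score → negative.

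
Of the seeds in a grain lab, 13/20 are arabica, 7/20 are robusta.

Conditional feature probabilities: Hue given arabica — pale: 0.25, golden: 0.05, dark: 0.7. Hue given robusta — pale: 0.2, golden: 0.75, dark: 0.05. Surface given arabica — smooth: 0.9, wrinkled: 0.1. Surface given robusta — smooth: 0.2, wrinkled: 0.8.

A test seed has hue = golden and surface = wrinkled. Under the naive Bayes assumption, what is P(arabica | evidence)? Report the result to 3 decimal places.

arabica: 0.65 × 0.05 × 0.1 = 0.00325
robusta: 0.35 × 0.75 × 0.8 = 0.21
P(arabica | x) = 0.00325 / 0.21325 ≈ 0.015

0.015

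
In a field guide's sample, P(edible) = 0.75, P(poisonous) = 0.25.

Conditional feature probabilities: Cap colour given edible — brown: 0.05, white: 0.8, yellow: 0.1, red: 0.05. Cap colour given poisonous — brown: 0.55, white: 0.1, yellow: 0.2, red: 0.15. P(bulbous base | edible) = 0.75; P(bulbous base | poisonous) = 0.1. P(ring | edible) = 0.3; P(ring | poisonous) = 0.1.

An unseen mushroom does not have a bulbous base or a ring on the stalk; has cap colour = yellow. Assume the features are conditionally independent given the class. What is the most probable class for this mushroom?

poisonous

edible: 0.75 × 0.1 × (1−0.75) × (1−0.3) = 0.013125
poisonous: 0.25 × 0.2 × (1−0.1) × (1−0.1) = 0.0405
Highest score → poisonous.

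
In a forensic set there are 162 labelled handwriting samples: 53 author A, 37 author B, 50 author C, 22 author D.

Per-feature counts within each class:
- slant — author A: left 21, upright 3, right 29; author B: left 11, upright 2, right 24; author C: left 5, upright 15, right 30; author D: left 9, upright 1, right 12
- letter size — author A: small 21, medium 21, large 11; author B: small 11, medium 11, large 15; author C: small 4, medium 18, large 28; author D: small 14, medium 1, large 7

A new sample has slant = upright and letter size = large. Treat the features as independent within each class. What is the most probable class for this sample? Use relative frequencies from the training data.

author A: (53/162) × (3/53) × (11/53) ≈ 0.00384347
author B: (37/162) × (2/37) × (15/37) ≈ 0.00500501
author C: (50/162) × (15/50) × (28/50) ≈ 0.0518519
author D: (22/162) × (1/22) × (7/22) ≈ 0.00196409
Highest score → author C.

author C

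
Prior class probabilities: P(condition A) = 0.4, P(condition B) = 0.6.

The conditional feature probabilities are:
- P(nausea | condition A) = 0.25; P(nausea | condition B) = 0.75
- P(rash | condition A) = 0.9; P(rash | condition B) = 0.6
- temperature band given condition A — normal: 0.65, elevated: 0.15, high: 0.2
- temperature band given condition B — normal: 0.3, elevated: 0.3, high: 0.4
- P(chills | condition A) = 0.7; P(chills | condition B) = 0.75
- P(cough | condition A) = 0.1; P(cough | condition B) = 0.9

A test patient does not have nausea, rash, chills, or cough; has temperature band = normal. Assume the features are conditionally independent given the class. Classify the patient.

condition A

condition A: 0.4 × (1−0.25) × (1−0.9) × 0.65 × (1−0.7) × (1−0.1) = 0.005265
condition B: 0.6 × (1−0.75) × (1−0.6) × 0.3 × (1−0.75) × (1−0.9) = 0.00045
Highest score → condition A.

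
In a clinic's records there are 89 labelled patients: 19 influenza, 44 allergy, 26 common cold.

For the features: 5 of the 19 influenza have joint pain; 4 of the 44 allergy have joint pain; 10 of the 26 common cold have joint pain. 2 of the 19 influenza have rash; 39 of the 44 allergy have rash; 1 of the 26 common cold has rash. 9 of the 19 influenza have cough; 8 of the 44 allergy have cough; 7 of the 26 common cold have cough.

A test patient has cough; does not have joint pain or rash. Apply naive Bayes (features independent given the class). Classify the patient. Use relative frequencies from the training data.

influenza: (19/89) × (14/19) × (17/19) × (9/19) ≈ 0.0666687
allergy: (44/89) × (40/44) × (5/44) × (8/44) ≈ 0.00928591
common cold: (26/89) × (16/26) × (25/26) × (7/26) ≈ 0.0465395
Highest score → influenza.

influenza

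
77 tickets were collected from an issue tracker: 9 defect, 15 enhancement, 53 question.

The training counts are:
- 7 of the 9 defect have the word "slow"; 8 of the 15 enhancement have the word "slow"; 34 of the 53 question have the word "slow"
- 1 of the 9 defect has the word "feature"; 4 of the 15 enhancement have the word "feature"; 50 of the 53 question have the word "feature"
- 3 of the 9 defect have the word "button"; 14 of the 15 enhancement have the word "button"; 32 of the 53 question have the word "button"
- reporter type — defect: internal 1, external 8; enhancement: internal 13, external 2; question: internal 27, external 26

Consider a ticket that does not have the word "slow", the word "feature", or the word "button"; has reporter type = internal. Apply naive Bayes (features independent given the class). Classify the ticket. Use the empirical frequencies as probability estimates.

enhancement

defect: (9/77) × (2/9) × (8/9) × (6/9) × (1/9) ≈ 0.00171022
enhancement: (15/77) × (7/15) × (11/15) × (1/15) × (13/15) ≈ 0.00385185
question: (53/77) × (19/53) × (3/53) × (21/53) × (27/53) ≈ 0.00281929
Highest score → enhancement.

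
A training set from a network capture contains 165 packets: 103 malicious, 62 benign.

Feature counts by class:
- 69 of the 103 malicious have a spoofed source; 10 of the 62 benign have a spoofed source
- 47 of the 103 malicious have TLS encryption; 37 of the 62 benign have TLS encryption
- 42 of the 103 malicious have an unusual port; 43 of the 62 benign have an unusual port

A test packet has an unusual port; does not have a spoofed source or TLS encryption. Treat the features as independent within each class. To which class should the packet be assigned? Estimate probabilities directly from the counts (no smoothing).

malicious: (103/165) × (34/103) × (56/103) × (42/103) ≈ 0.0456833
benign: (62/165) × (52/62) × (25/62) × (43/62) ≈ 0.0881342
Highest score → benign.

benign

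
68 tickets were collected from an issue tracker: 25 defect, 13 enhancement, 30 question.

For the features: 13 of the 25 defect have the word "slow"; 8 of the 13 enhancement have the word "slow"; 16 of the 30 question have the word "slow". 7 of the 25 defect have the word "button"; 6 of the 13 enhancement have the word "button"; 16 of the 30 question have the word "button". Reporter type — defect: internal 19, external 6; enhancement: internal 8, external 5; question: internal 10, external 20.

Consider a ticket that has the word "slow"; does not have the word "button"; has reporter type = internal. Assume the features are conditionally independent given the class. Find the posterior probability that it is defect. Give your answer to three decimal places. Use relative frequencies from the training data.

defect: (25/68) × (13/25) × (18/25) × (19/25) ≈ 0.104612
enhancement: (13/68) × (8/13) × (7/13) × (8/13) ≈ 0.0389836
question: (30/68) × (16/30) × (14/30) × (10/30) ≈ 0.0366013
P(defect | x) = 0.104612 / 0.1801969 ≈ 0.581

0.581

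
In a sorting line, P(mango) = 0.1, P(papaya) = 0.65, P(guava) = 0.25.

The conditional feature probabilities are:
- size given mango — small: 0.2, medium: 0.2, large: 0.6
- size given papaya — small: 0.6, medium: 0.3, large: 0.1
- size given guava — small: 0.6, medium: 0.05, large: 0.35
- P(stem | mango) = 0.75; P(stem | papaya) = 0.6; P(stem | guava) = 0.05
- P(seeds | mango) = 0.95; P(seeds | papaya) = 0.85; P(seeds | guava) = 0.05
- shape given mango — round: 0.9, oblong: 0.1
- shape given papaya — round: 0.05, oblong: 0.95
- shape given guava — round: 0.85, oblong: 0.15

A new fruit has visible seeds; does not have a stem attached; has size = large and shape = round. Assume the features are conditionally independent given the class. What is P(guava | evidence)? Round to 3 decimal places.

0.202

mango: 0.1 × 0.6 × (1−0.75) × 0.95 × 0.9 = 0.012825
papaya: 0.65 × 0.1 × (1−0.6) × 0.85 × 0.05 = 0.001105
guava: 0.25 × 0.35 × (1−0.05) × 0.05 × 0.85 = 0.0035328125
P(guava | x) = 0.0035328125 / 0.0174628125 ≈ 0.202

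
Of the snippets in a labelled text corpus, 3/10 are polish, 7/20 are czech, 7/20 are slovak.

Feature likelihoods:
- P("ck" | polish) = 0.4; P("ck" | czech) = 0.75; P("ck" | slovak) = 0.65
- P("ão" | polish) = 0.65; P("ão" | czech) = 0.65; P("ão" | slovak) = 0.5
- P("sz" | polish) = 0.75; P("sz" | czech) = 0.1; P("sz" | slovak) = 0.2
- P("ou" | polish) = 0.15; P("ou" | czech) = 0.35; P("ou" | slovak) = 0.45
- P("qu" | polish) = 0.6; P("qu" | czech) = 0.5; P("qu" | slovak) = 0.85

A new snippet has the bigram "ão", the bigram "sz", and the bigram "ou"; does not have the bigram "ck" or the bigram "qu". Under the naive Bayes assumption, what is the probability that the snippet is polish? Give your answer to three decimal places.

0.743

polish: 0.3 × (1−0.4) × 0.65 × 0.75 × 0.15 × (1−0.6) = 0.005265
czech: 0.35 × (1−0.75) × 0.65 × 0.1 × 0.35 × (1−0.5) = 0.0009953125
slovak: 0.35 × (1−0.65) × 0.5 × 0.2 × 0.45 × (1−0.85) = 0.000826875
P(polish | x) = 0.005265 / 0.0070871875 ≈ 0.743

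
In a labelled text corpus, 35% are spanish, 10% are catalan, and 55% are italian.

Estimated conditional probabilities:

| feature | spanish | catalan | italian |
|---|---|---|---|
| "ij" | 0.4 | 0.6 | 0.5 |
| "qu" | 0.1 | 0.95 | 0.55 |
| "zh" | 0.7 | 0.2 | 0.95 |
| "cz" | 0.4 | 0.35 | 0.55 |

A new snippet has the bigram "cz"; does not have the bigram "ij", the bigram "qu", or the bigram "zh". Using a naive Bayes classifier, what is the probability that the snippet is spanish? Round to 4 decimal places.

spanish: 0.35 × (1−0.4) × (1−0.1) × (1−0.7) × 0.4 = 0.02268
catalan: 0.1 × (1−0.6) × (1−0.95) × (1−0.2) × 0.35 = 0.00056
italian: 0.55 × (1−0.5) × (1−0.55) × (1−0.95) × 0.55 = 0.003403125
P(spanish | x) = 0.02268 / 0.026643125 ≈ 0.8513

0.8513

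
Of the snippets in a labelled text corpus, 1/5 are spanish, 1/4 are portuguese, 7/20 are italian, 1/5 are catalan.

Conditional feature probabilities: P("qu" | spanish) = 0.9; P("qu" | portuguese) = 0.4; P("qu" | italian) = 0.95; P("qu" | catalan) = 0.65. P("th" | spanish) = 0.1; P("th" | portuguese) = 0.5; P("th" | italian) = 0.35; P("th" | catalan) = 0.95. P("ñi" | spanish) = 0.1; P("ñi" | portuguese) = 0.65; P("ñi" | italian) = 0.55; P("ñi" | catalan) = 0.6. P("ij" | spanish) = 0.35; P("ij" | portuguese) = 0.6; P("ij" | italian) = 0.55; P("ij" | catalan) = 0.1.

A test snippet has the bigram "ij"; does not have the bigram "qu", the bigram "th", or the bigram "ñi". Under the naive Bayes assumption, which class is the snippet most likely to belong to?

spanish: 0.2 × (1−0.9) × (1−0.1) × (1−0.1) × 0.35 = 0.00567
portuguese: 0.25 × (1−0.4) × (1−0.5) × (1−0.65) × 0.6 = 0.01575
italian: 0.35 × (1−0.95) × (1−0.35) × (1−0.55) × 0.55 = 0.0028153125
catalan: 0.2 × (1−0.65) × (1−0.95) × (1−0.6) × 0.1 = 0.00014
Highest score → portuguese.

portuguese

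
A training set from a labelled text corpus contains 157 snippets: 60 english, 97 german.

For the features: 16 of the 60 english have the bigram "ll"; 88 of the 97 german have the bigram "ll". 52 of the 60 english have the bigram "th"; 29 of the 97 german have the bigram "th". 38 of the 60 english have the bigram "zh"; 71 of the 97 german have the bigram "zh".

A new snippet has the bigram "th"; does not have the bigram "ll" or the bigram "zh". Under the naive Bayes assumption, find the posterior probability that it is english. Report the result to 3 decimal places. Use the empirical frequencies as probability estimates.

0.951

english: (60/157) × (44/60) × (52/60) × (22/60) ≈ 0.0890587
german: (97/157) × (9/97) × (29/97) × (26/97) ≈ 0.00459379
P(english | x) = 0.0890587 / 0.09365249 ≈ 0.951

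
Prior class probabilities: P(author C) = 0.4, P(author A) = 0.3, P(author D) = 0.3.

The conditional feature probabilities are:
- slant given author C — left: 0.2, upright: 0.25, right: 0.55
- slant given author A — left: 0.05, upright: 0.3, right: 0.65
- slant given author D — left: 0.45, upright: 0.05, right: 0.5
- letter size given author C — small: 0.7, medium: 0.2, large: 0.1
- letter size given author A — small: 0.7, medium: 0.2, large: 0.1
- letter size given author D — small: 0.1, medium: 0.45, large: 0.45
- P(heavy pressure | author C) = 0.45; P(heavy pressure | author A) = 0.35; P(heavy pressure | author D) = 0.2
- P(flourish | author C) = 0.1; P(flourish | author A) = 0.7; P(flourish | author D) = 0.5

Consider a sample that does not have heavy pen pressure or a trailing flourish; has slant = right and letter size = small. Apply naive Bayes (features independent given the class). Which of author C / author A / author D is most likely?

author C: 0.4 × 0.55 × 0.7 × (1−0.45) × (1−0.1) = 0.07623
author A: 0.3 × 0.65 × 0.7 × (1−0.35) × (1−0.7) = 0.0266175
author D: 0.3 × 0.5 × 0.1 × (1−0.2) × (1−0.5) = 0.006
Highest score → author C.

author C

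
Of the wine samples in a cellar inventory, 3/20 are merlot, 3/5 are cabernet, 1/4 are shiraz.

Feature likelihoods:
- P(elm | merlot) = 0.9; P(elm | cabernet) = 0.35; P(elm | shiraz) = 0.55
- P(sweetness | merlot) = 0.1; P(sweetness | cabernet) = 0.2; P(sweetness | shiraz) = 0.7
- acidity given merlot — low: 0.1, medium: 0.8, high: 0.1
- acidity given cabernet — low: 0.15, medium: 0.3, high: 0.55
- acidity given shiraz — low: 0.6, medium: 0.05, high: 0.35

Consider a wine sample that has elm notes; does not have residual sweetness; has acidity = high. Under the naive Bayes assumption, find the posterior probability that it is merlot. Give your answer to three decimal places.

0.102

merlot: 0.15 × 0.9 × (1−0.1) × 0.1 = 0.01215
cabernet: 0.6 × 0.35 × (1−0.2) × 0.55 = 0.0924
shiraz: 0.25 × 0.55 × (1−0.7) × 0.35 = 0.0144375
P(merlot | x) = 0.01215 / 0.1189875 ≈ 0.102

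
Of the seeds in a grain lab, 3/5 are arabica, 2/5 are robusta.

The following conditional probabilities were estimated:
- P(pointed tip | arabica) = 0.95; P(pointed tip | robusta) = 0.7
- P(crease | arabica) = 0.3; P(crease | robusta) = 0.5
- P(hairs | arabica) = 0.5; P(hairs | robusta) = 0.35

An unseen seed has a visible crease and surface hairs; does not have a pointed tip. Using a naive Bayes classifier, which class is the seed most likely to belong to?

robusta

arabica: 0.6 × (1−0.95) × 0.3 × 0.5 = 0.0045
robusta: 0.4 × (1−0.7) × 0.5 × 0.35 = 0.021
Highest score → robusta.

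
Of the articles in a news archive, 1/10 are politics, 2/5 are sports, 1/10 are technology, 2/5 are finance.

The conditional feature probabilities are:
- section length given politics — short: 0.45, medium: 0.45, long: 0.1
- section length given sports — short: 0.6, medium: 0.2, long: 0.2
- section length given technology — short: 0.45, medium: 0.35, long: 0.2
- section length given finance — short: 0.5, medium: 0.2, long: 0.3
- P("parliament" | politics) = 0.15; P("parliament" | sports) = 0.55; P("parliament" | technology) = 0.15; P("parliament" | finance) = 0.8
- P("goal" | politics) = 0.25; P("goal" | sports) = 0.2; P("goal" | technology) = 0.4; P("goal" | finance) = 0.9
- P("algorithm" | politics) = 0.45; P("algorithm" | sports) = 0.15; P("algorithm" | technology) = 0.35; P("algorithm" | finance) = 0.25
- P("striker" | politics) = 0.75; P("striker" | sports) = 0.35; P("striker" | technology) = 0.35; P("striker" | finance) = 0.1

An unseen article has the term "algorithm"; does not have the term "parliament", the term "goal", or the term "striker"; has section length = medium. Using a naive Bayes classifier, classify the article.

politics: 0.1 × 0.45 × (1−0.15) × (1−0.25) × 0.45 × (1−0.75) = 0.00322734375
sports: 0.4 × 0.2 × (1−0.55) × (1−0.2) × 0.15 × (1−0.35) = 0.002808
technology: 0.1 × 0.35 × (1−0.15) × (1−0.4) × 0.35 × (1−0.35) = 0.004060875
finance: 0.4 × 0.2 × (1−0.8) × (1−0.9) × 0.25 × (1−0.1) = 0.00036
Highest score → technology.

technology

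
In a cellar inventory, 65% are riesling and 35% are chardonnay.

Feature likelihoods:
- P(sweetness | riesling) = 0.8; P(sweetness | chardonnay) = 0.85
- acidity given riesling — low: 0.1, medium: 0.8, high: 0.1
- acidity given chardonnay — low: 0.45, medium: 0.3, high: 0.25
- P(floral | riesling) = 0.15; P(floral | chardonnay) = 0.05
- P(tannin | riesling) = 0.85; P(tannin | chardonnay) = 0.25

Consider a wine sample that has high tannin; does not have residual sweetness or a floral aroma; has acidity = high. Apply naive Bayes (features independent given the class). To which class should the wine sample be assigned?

riesling

riesling: 0.65 × (1−0.8) × 0.1 × (1−0.15) × 0.85 = 0.0093925
chardonnay: 0.35 × (1−0.85) × 0.25 × (1−0.05) × 0.25 = 0.0031171875
Highest score → riesling.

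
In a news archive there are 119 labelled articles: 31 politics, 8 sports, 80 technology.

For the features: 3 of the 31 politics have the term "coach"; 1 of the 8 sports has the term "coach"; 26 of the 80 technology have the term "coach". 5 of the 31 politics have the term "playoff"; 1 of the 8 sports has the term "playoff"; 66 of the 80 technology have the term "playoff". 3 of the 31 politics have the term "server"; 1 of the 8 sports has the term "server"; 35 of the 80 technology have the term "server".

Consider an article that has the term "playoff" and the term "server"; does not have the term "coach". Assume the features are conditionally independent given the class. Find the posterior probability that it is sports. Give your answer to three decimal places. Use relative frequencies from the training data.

politics: (31/119) × (28/31) × (5/31) × (3/31) ≈ 0.00367264
sports: (8/119) × (7/8) × (1/8) × (1/8) ≈ 0.000919118
technology: (80/119) × (54/80) × (66/80) × (35/80) ≈ 0.163787
P(sports | x) = 0.000919118 / 0.168378758 ≈ 0.005

0.005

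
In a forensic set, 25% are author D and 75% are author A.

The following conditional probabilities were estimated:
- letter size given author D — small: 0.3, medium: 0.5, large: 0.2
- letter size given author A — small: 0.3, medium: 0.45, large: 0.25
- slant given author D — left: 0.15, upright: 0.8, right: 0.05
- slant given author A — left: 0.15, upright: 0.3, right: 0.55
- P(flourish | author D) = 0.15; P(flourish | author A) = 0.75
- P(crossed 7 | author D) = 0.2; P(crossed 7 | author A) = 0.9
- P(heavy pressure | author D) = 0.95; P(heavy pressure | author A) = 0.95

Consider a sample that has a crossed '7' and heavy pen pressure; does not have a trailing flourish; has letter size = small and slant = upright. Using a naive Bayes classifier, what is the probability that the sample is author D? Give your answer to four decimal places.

author D: 0.25 × 0.3 × 0.8 × (1−0.15) × 0.2 × 0.95 = 0.00969
author A: 0.75 × 0.3 × 0.3 × (1−0.75) × 0.9 × 0.95 = 0.014428125
P(author D | x) = 0.00969 / 0.024118125 ≈ 0.4018

0.4018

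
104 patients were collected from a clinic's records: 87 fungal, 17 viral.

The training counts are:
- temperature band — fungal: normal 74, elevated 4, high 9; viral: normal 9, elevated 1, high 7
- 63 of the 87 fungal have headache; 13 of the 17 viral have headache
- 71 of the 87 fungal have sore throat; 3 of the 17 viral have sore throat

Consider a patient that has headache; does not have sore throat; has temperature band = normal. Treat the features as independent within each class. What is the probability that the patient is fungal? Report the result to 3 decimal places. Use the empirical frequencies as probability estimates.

0.635

fungal: (87/104) × (74/87) × (63/87) × (16/87) ≈ 0.094759
viral: (17/104) × (9/17) × (13/17) × (14/17) ≈ 0.0544983
P(fungal | x) = 0.094759 / 0.1492573 ≈ 0.635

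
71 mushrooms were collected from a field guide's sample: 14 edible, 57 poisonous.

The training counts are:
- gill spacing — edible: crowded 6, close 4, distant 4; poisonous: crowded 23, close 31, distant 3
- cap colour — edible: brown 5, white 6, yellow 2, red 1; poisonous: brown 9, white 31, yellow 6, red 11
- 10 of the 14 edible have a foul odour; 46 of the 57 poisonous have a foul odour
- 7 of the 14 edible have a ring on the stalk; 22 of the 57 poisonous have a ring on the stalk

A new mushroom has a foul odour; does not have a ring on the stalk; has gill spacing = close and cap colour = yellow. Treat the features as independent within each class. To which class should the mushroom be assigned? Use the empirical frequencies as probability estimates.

edible: (14/71) × (4/14) × (2/14) × (10/14) × (7/14) ≈ 0.00287439
poisonous: (57/71) × (31/57) × (6/57) × (46/57) × (35/57) ≈ 0.0227749
Highest score → poisonous.

poisonous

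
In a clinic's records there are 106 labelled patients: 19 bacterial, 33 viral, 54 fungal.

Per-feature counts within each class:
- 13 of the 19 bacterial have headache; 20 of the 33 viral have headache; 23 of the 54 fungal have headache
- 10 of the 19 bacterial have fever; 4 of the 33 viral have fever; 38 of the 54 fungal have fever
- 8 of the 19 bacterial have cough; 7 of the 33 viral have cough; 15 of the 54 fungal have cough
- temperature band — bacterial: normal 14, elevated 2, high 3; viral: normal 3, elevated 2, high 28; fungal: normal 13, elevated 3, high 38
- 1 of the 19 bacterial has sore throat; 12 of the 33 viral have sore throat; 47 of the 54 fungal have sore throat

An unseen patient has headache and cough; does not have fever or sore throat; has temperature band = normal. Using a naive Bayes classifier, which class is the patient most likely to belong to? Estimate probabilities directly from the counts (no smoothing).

bacterial: (19/106) × (13/19) × (9/19) × (8/19) × (14/19) × (18/19) ≈ 0.0170748
viral: (33/106) × (20/33) × (29/33) × (7/33) × (3/33) × (21/33) ≈ 0.00203472
fungal: (54/106) × (23/54) × (16/54) × (15/54) × (13/54) × (7/54) ≈ 0.000557314
Highest score → bacterial.

bacterial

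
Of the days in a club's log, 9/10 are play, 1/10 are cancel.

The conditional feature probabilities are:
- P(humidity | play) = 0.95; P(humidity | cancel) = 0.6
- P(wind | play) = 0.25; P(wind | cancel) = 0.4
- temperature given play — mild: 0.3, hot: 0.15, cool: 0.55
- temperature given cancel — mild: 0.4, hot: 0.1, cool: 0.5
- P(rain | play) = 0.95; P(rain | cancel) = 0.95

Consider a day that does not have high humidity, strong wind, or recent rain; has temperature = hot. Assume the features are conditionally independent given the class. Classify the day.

play: 0.9 × (1−0.95) × (1−0.25) × 0.15 × (1−0.95) = 0.000253125
cancel: 0.1 × (1−0.6) × (1−0.4) × 0.1 × (1−0.95) = 0.00012
Highest score → play.

play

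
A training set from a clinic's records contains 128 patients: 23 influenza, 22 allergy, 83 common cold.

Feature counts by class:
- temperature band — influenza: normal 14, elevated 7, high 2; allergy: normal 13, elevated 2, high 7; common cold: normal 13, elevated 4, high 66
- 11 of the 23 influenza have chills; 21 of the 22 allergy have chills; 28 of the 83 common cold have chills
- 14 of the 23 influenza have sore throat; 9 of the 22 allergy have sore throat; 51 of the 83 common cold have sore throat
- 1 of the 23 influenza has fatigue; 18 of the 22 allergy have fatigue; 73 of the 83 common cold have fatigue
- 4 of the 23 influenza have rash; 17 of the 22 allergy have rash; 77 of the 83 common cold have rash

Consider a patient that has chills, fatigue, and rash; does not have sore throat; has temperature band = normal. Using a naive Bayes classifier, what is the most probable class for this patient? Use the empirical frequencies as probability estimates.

influenza: (23/128) × (14/23) × (11/23) × (9/23) × (1/23) × (4/23) ≈ 0.000154775
allergy: (22/128) × (13/22) × (21/22) × (13/22) × (18/22) × (17/22) ≈ 0.0362182
common cold: (83/128) × (13/83) × (28/83) × (32/83) × (73/83) × (77/83) ≈ 0.0107781
Highest score → allergy.

allergy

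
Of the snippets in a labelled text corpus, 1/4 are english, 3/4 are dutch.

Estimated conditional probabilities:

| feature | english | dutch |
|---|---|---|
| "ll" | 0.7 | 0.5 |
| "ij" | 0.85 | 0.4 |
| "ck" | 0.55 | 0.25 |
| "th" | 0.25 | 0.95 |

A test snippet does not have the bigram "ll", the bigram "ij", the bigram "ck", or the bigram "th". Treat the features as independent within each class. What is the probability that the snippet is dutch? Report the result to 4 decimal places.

english: 0.25 × (1−0.7) × (1−0.85) × (1−0.55) × (1−0.25) = 0.003796875
dutch: 0.75 × (1−0.5) × (1−0.4) × (1−0.25) × (1−0.95) = 0.0084375
P(dutch | x) = 0.0084375 / 0.012234375 ≈ 0.6897

0.6897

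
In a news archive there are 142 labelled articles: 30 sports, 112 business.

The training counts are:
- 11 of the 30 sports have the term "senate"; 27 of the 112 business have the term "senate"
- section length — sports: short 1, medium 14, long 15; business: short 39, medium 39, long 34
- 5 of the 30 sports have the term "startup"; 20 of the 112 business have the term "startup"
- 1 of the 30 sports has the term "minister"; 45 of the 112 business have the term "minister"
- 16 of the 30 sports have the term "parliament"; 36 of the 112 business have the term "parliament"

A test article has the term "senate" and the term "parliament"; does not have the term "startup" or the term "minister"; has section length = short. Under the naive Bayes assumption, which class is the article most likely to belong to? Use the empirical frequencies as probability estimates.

sports: (30/142) × (11/30) × (1/30) × (25/30) × (29/30) × (16/30) ≈ 0.00110937
business: (112/142) × (27/112) × (39/112) × (92/112) × (67/112) × (36/112) ≈ 0.0104576
Highest score → business.

business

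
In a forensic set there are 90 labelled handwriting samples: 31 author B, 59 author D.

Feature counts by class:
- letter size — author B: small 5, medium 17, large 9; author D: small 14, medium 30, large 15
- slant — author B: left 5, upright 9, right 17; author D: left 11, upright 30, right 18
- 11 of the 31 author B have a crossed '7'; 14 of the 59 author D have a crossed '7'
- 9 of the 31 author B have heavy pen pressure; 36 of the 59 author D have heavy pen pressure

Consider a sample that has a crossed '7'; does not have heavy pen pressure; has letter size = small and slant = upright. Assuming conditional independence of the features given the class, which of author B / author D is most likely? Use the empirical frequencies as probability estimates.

author D

author B: (31/90) × (5/31) × (9/31) × (11/31) × (22/31) ≈ 0.00406163
author D: (59/90) × (14/59) × (30/59) × (14/59) × (23/59) ≈ 0.00731655
Highest score → author D.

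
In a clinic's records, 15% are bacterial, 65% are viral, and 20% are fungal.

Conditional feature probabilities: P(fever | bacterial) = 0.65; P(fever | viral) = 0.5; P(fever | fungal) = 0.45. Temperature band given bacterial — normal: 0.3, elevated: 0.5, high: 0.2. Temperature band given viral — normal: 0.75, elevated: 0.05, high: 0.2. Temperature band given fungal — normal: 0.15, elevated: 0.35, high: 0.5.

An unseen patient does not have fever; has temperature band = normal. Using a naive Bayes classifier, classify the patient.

viral

bacterial: 0.15 × (1−0.65) × 0.3 = 0.01575
viral: 0.65 × (1−0.5) × 0.75 = 0.24375
fungal: 0.2 × (1−0.45) × 0.15 = 0.0165
Highest score → viral.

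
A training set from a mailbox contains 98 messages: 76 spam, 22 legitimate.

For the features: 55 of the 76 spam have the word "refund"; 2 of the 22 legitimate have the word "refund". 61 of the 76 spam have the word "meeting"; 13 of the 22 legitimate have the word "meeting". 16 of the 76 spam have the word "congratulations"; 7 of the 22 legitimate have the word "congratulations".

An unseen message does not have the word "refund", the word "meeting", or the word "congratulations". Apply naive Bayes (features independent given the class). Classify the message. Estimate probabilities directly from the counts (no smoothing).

spam: (76/98) × (21/76) × (15/76) × (60/76) ≈ 0.0333894
legitimate: (22/98) × (20/22) × (9/22) × (15/22) ≈ 0.0569236
Highest score → legitimate.

legitimate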